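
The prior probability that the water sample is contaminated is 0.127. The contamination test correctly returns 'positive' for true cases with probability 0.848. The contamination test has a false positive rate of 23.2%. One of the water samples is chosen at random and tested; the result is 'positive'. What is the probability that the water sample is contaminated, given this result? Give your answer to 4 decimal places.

Write H for 'the water sample is contaminated'. Prior odds H:¬H = 0.127/0.873 = 0.14548. For the 'positive' outcome, the likelihood ratio is 0.848/0.232 = 3.6552.
Posterior odds = 0.14548 × 3.6552 = 0.53174, so P(H|E) = 0.53174/(1+0.53174) = 0.3471.

P(H | E) ≈ 0.3471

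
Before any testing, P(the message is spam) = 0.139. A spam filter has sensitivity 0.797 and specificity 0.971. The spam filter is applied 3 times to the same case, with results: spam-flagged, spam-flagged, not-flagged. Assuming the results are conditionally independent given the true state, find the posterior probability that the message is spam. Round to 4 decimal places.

Let H be the event that the message is spam; start with P(H) = 0.139. P('spam-flagged'|H) = 0.797, P('spam-flagged'|¬H) = 0.029.
Update on result 1 ('spam-flagged'): P(H) ← 0.797·0.1390 / (0.797·0.1390 + 0.029·0.8610) = 0.11078/0.13575 = 0.8161.
Update on result 2 ('spam-flagged'): P(H) ← 0.797·0.8161 / (0.797·0.8161 + 0.029·0.1839) = 0.65041/0.65574 = 0.9919.
Update on result 3 ('not-flagged'): P(H) ← 0.203·0.9919 / (0.203·0.9919 + 0.971·0.0081) = 0.20135/0.20925 = 0.9623.

Posterior P(H) ≈ 0.9623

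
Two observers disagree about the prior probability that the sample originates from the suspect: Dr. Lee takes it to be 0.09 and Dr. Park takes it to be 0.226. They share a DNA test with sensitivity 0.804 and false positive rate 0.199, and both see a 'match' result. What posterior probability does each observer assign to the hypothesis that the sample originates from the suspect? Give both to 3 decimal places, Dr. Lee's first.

Dr. Lee: 0.286; Dr. Park: 0.541

The likelihood ratio for a 'match' result is 0.804/0.199 = 4.0402.
Dr. Lee: prior odds 0.09/0.91 = 0.098901; posterior odds 0.39958; posterior probability 0.286.
Dr. Park: prior odds 0.226/0.774 = 0.29199; posterior odds 1.1797; posterior probability 0.541.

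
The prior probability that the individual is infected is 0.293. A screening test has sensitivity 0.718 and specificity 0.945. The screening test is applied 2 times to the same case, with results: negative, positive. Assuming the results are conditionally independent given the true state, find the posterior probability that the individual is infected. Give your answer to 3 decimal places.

Posterior P(H) ≈ 0.618

Let H be the event that the individual is infected; start with P(H) = 0.293. P('positive'|H) = 0.718, P('positive'|¬H) = 0.055.
Update on result 1 ('negative'): P(H) ← 0.282·0.2930 / (0.282·0.2930 + 0.945·0.7070) = 0.082626/0.75074 = 0.1101.
Update on result 2 ('positive'): P(H) ← 0.718·0.1101 / (0.718·0.1101 + 0.055·0.8899) = 0.079023/0.12797 = 0.6175.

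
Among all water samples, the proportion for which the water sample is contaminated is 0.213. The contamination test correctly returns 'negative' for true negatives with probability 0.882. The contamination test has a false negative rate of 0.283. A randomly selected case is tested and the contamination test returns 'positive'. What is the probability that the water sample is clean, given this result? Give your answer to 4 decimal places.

Write H for 'the water sample is contaminated'. Prior odds H:¬H = 0.213/0.787 = 0.27065. For the 'positive' outcome, the likelihood ratio is 0.717/0.118 = 6.0763.
Posterior odds = 0.27065 × 6.0763 = 1.6445, so P(H|E) = 1.6445/(1+1.6445) = 0.6219. Then P(¬H|E) = 1 − 0.6219 = 0.3781.

P(¬H | E) ≈ 0.3781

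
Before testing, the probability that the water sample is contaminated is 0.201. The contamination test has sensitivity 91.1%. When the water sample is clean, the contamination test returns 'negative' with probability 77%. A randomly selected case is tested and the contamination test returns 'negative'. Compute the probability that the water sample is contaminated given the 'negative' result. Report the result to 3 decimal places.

P(H | E) ≈ 0.028

Let H be the event that the water sample is contaminated. P(H) = 0.201, so P(¬H) = 0.799. With E the 'negative' result, P(E|H) = 0.089 and P(E|¬H) = 0.77.
P(E) = 0.089·0.201 + 0.77·0.799 = 0.017889 + 0.61523 = 0.63312.
By Bayes' theorem, P(H|E) = 0.017889 / 0.63312 = 0.028.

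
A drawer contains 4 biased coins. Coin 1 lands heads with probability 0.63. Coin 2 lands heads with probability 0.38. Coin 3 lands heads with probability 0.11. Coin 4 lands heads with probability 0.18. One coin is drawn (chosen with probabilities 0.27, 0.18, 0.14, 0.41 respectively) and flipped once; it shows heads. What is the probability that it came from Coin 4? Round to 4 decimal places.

Tabulate prior·likelihood by source: [1] prior 0.27, lik 0.63, product 0.1701; [2] prior 0.18, lik 0.38, product 0.06840; [3] prior 0.14, lik 0.11, product 0.01540; [4] prior 0.41, lik 0.18, product 0.07380.
Normalizing constant = 0.32770; the posterior for Coin 4 is its product over the sum, 0.07380/0.32770 = 0.2252.

Posterior probability ≈ 0.2252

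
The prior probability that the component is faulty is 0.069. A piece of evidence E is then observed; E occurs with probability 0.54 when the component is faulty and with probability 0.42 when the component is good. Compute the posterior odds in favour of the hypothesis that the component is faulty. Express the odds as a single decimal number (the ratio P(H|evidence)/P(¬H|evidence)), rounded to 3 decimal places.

Posterior odds ≈ 0.095

Prior odds = 0.069/(1−0.069) = 0.074114.
Likelihood ratio for E = 0.54/0.42 = 1.2857.
Posterior odds = prior odds × LR = 0.095289.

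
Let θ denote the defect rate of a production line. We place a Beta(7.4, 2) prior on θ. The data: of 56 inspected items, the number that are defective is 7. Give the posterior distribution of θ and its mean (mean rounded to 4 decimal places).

Observing 7 successes and 49 failures updates Beta(7.4, 2) by adding the success and failure counts to the two shape parameters: α = 7.4+7 = 14.4, β = 2+49 = 51.
E[θ | data] = 14.4/(14.4+51) = 0.2202.

Posterior: Beta(14.4, 51); mean ≈ 0.2202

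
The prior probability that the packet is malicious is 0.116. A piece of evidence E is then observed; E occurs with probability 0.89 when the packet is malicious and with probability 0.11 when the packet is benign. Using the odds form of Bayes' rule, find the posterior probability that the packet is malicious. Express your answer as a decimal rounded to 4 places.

Prior odds = 0.116/(1−0.116) = 0.13122. In log-odds, ln(0.13122) = -2.0309.
Add log likelihood ratio: ln(8.0909) = 2.0907.
Posterior log-odds = 0.059874, so posterior odds = exp(0.059874) = 1.0617. Converting, P(H|E) = 1.0617/2.0617 = 0.5150.

Posterior probability ≈ 0.5150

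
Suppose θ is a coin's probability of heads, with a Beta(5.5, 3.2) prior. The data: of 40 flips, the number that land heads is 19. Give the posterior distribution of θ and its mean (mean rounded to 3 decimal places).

Posterior: Beta(24.5, 24.2); mean ≈ 0.503

The binomial likelihood is conjugate to the Beta prior: with 19 successes and 21 failures, the posterior is Beta(5.5+19, 3.2+21) = Beta(24.5, 24.2).
E[θ | data] = 24.5/(24.5+24.2) = 0.503.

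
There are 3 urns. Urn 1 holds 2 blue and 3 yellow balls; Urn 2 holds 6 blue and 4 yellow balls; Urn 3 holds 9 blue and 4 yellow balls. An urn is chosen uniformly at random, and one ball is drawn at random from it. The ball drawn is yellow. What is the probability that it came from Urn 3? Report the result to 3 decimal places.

Posterior probability ≈ 0.235

P(yellow|Urn 1) = 0.6; P(yellow|Urn 2) = 0.4; P(yellow|Urn 3) = 0.3077.
Prior × likelihood for each source: 0.333333·0.6=0.2000, 0.333333·0.4=0.1333, 0.333333·0.3077=0.1026. Summing gives P(yellow) = 0.43590.
P(Urn 3 | yellow) = 0.1026 / 0.43590 = 0.235.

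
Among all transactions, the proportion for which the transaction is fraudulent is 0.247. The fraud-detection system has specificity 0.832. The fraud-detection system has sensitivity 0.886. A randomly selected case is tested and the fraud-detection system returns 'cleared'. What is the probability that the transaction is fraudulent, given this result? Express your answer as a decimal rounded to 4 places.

Let H be the event that the transaction is fraudulent. P(H) = 0.247, so P(¬H) = 0.753. With E the 'cleared' result, P(E|H) = 0.114 and P(E|¬H) = 0.832.
P(E) = 0.114·0.247 + 0.832·0.753 = 0.028158 + 0.62650 = 0.65465.
By Bayes' theorem, P(H|E) = 0.028158 / 0.65465 = 0.0430.

P(H | E) ≈ 0.0430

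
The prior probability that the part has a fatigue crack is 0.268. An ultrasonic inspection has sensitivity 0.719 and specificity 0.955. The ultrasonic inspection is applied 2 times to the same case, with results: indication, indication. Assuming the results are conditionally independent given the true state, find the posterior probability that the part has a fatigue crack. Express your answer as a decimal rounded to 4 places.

Posterior P(H) ≈ 0.9894

Let H be the event that the part has a fatigue crack; start with P(H) = 0.268. P('indication'|H) = 0.719, P('indication'|¬H) = 0.045.
Update on result 1 ('indication'): P(H) ← 0.719·0.2680 / (0.719·0.2680 + 0.045·0.7320) = 0.19269/0.22563 = 0.8540.
Update on result 2 ('indication'): P(H) ← 0.719·0.8540 / (0.719·0.8540 + 0.045·0.1460) = 0.61403/0.62060 = 0.9894.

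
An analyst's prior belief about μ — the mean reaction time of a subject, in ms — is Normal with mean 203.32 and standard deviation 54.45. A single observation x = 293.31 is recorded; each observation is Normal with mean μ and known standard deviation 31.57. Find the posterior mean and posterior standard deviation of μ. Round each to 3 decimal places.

Posterior mean ≈ 270.669; posterior SD ≈ 27.311

With known σ, the Normal prior is conjugate. Weight on the data is w = (n/σ²)/(n/σ² + 1/τ₀²) = 0.00100335/(0.00100335+0.00033729) = 0.74841.
Posterior mean = w·x̄ + (1−w)·μ₀ = 0.74841·293.31 + 0.25159·203.32 = 270.669. Posterior variance = 1/(0.00100335+0.00033729) = 745.914, so SD = 27.311.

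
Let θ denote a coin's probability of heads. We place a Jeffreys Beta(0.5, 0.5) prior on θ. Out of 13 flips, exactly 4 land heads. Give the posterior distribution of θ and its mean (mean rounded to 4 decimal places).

Posterior: Beta(4.5, 9.5); mean ≈ 0.3214

The binomial likelihood is conjugate to the Beta prior: with 4 successes and 9 failures, the posterior is Beta(0.5+4, 0.5+9) = Beta(4.5, 9.5).
E[θ | data] = 4.5/(4.5+9.5) = 0.3214.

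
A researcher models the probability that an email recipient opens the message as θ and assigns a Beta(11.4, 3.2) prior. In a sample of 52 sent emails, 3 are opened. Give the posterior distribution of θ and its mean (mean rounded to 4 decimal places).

Posterior: Beta(14.4, 52.2); mean ≈ 0.2162

Observing 3 successes and 49 failures updates Beta(11.4, 3.2) by adding the success and failure counts to the two shape parameters: α = 11.4+3 = 14.4, β = 3.2+49 = 52.2.
E[θ | data] = 14.4/(14.4+52.2) = 0.2162.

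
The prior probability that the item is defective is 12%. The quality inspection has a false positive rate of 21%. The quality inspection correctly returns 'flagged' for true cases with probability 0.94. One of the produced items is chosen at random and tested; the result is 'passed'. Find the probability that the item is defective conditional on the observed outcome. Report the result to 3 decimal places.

P(H | E) ≈ 0.010

Let H be the event that the item is defective. P(H) = 0.12, so P(¬H) = 0.88. With E the 'passed' result, P(E|H) = 0.06 and P(E|¬H) = 0.79.
P(E) = 0.06·0.12 + 0.79·0.88 = 0.0072000 + 0.69520 = 0.70240.
By Bayes' theorem, P(H|E) = 0.0072000 / 0.70240 = 0.010.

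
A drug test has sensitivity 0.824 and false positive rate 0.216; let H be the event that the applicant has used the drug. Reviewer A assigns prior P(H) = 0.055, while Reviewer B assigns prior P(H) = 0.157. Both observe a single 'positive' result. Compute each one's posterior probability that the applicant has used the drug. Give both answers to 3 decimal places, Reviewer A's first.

Reviewer A: 0.182; Reviewer B: 0.415

The likelihood ratio for a 'positive' result is 0.824/0.216 = 3.8148.
Reviewer A: prior odds 0.055/0.945 = 0.058201; posterior odds 0.22203; posterior probability 0.182.
Reviewer B: prior odds 0.157/0.843 = 0.18624; posterior odds 0.71047; posterior probability 0.415.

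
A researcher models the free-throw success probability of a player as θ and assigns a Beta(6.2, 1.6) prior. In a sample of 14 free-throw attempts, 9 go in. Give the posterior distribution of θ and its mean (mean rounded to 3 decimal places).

Posterior: Beta(15.2, 6.6); mean ≈ 0.697

Observing 9 successes and 5 failures updates Beta(6.2, 1.6) by adding the success and failure counts to the two shape parameters: α = 6.2+9 = 15.2, β = 1.6+5 = 6.6.
Posterior mean = α/(α+β) = 15.2/21.8 = 0.697.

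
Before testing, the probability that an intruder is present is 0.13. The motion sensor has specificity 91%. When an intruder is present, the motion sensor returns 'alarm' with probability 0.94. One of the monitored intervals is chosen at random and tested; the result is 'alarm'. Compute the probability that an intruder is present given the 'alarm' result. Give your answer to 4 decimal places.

P(H | E) ≈ 0.6095

Write H for 'an intruder is present'. Prior odds H:¬H = 0.13/0.87 = 0.14943. For the 'alarm' outcome, the likelihood ratio is 0.94/0.09 = 10.444.
Posterior odds = 0.14943 × 10.444 = 1.5607, so P(H|E) = 1.5607/(1+1.5607) = 0.6095.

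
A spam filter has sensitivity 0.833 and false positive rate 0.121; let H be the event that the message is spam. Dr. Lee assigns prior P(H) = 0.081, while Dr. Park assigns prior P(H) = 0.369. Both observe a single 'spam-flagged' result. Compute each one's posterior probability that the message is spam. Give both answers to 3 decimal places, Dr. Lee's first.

Dr. Lee: 0.378; Dr. Park: 0.801

The likelihood ratio for a 'spam-flagged' result is 0.833/0.121 = 6.8843.
Dr. Lee: prior odds 0.081/0.919 = 0.088139; posterior odds 0.60678; posterior probability 0.378.
Dr. Park: prior odds 0.369/0.631 = 0.58479; posterior odds 4.0258; posterior probability 0.801.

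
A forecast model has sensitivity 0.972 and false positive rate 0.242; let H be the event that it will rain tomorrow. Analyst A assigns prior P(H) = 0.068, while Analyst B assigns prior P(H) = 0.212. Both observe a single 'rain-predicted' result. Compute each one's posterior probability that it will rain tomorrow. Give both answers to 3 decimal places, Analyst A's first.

Analyst A: 0.227; Analyst B: 0.519

The likelihood ratio for a 'rain-predicted' result is 0.972/0.242 = 4.0165.
Analyst A: prior odds 0.068/0.932 = 0.072961; posterior odds 0.29305; posterior probability 0.227.
Analyst B: prior odds 0.212/0.788 = 0.26904; posterior odds 1.0806; posterior probability 0.519.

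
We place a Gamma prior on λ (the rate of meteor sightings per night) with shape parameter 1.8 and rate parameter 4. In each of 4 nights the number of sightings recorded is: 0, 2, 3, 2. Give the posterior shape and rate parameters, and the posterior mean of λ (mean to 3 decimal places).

Total count ∑xᵢ = 7 over n = 4 nights.
Gamma is conjugate to the Poisson likelihood: posterior is Gamma(shape = 1.8+7 = 8.8, rate = 4+4 = 8).
E[λ | data] = 8.8/8 = 1.100.

Posterior: Gamma(shape=8.8, rate=8); mean ≈ 1.100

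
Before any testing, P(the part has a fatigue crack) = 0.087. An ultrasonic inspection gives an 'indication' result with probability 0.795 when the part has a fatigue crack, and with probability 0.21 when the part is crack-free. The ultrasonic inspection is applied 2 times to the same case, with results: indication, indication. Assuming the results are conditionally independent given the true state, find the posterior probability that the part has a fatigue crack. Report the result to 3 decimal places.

Posterior P(H) ≈ 0.577

With H the event that the part has a fatigue crack, the joint likelihood of the observed sequence is P(data|H) = 0.795·0.795 = 0.63203 and P(data|¬H) = 0.21·0.21 = 0.044100.
Bayes: P(H|data) = 0.087·0.63203 / (0.087·0.63203 + 0.913·0.044100) = 0.054986/0.095249 = 0.5773.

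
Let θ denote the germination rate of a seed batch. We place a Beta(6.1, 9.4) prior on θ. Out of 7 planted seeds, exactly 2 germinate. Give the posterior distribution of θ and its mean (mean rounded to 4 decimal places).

The binomial likelihood is conjugate to the Beta prior: with 2 successes and 5 failures, the posterior is Beta(6.1+2, 9.4+5) = Beta(8.1, 14.4).
Posterior mean = α/(α+β) = 8.1/22.5 = 0.3600.

Posterior: Beta(8.1, 14.4); mean ≈ 0.3600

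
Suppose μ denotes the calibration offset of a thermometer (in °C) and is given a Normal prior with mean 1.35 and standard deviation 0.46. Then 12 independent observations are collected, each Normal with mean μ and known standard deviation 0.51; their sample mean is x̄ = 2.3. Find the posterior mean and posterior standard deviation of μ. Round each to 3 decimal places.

Posterior mean ≈ 2.212; posterior SD ≈ 0.140

Prior precision 1/τ₀² = 1/0.46² = 4.72590; data precision n/σ² = 12/0.51² = 46.1361.
Posterior precision = 4.72590 + 46.1361 = 50.8620, giving posterior SD = 1/√50.8620 = 0.140.
Posterior mean = (4.72590·1.35 + 46.1361·2.3) / 50.8620 = 2.212.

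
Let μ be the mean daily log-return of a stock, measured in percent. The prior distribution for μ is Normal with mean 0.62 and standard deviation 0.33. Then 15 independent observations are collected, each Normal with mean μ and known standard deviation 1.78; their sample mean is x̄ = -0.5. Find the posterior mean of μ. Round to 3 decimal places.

With known σ, the Normal prior is conjugate. Weight on the data is w = (n/σ²)/(n/σ² + 1/τ₀²) = 4.73425/(4.73425+9.18274) = 0.34018.
Posterior mean = w·x̄ + (1−w)·μ₀ = 0.34018·-0.5 + 0.65982·0.62 = 0.239.

Posterior mean ≈ 0.239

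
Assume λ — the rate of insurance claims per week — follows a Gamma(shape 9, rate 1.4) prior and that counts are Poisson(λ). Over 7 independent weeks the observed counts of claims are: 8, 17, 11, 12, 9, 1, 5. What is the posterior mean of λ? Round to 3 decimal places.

Total count ∑xᵢ = 63 over n = 7 weeks.
Gamma is conjugate to the Poisson likelihood: posterior is Gamma(shape = 9+63 = 72, rate = 1.4+7 = 8.4).
Posterior mean = shape/rate = 72/8.4 = 8.571.

Posterior mean ≈ 8.571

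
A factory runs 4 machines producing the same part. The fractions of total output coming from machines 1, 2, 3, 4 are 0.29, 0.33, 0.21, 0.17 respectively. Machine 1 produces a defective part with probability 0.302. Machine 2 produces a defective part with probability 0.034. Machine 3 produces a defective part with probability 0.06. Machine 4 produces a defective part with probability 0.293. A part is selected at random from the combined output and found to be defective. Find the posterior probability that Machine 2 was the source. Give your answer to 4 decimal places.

Tabulate prior·likelihood by source: [1] prior 0.29, lik 0.302, product 0.08758; [2] prior 0.33, lik 0.034, product 0.01122; [3] prior 0.21, lik 0.06, product 0.01260; [4] prior 0.17, lik 0.293, product 0.04981.
Normalizing constant = 0.16121; the posterior for Machine 2 is its product over the sum, 0.01122/0.16121 = 0.0696.

Posterior probability ≈ 0.0696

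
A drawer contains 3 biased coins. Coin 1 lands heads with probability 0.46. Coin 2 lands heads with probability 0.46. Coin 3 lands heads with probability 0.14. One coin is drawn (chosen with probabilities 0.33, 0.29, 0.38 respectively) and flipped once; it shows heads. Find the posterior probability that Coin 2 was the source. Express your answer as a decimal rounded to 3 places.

Posterior probability ≈ 0.394

P(heads|C1) = 0.46; P(heads|C2) = 0.46; P(heads|C3) = 0.14.
Prior × likelihood for each source: 0.33·0.46=0.1518, 0.29·0.46=0.1334, 0.38·0.14=0.05320. Summing gives P(heads) = 0.33840.
P(Coin 2 | heads) = 0.1334 / 0.33840 = 0.394.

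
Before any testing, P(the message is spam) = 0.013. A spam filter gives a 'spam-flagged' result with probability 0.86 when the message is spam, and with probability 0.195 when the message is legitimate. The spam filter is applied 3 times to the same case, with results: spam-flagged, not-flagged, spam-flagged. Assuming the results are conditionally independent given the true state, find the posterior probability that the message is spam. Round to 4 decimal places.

Let H be the event that the message is spam; start with P(H) = 0.013. P('spam-flagged'|H) = 0.86, P('spam-flagged'|¬H) = 0.195.
Update on result 1 ('spam-flagged'): P(H) ← 0.86·0.0130 / (0.86·0.0130 + 0.195·0.9870) = 0.011180/0.20364 = 0.0549.
Update on result 2 ('not-flagged'): P(H) ← 0.14·0.0549 / (0.14·0.0549 + 0.805·0.9451) = 0.0076859/0.76849 = 0.0100.
Update on result 3 ('spam-flagged'): P(H) ← 0.86·0.0100 / (0.86·0.0100 + 0.195·0.9900) = 0.0086011/0.20165 = 0.0427.

Posterior P(H) ≈ 0.0427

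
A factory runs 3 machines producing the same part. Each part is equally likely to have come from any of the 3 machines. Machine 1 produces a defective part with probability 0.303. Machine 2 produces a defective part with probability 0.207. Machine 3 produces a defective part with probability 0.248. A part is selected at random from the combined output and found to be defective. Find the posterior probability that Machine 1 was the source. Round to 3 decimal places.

Posterior probability ≈ 0.400

P(defective|M1) = 0.303; P(defective|M2) = 0.207; P(defective|M3) = 0.248.
Prior × likelihood for each source: 0.333333·0.303=0.1010, 0.333333·0.207=0.06900, 0.333333·0.248=0.08267. Summing gives P(defective) = 0.25267.
P(Machine 1 | defective) = 0.1010 / 0.25267 = 0.400.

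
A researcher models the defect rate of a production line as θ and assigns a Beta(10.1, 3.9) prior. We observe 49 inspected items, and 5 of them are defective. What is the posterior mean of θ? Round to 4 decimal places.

Posterior mean ≈ 0.2397

The binomial likelihood is conjugate to the Beta prior: with 5 successes and 44 failures, the posterior is Beta(10.1+5, 3.9+44) = Beta(15.1, 47.9).
Posterior mean = α/(α+β) = 15.1/63 = 0.2397.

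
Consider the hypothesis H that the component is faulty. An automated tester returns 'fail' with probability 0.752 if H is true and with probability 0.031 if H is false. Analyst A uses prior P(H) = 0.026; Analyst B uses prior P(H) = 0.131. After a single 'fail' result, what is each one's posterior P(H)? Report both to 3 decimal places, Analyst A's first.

The likelihood ratio for a 'fail' result is 0.752/0.031 = 24.258.
Analyst A: prior odds 0.026/0.974 = 0.026694; posterior odds 0.64755; posterior probability 0.393.
Analyst B: prior odds 0.131/0.869 = 0.15075; posterior odds 3.6569; posterior probability 0.785.

Analyst A: 0.393; Analyst B: 0.785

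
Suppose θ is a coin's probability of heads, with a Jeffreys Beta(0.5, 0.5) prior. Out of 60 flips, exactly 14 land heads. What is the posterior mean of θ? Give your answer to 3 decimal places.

The binomial likelihood is conjugate to the Beta prior: with 14 successes and 46 failures, the posterior is Beta(0.5+14, 0.5+46) = Beta(14.5, 46.5).
Posterior mean = α/(α+β) = 14.5/61 = 0.238.

Posterior mean ≈ 0.238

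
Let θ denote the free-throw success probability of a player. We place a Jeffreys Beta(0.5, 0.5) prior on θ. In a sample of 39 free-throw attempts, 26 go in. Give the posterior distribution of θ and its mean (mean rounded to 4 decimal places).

Posterior: Beta(26.5, 13.5); mean ≈ 0.6625

Observing 26 successes and 13 failures updates Beta(0.5, 0.5) by adding the success and failure counts to the two shape parameters: α = 0.5+26 = 26.5, β = 0.5+13 = 13.5.
Posterior mean = α/(α+β) = 26.5/40 = 0.6625.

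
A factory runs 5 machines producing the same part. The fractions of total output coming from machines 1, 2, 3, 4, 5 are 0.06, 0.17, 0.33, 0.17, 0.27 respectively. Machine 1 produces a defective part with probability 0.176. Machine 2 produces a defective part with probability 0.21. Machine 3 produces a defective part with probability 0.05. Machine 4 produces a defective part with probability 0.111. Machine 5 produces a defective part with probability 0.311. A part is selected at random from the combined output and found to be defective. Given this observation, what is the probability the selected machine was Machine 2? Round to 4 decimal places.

P(defective|M1) = 0.176; P(defective|M2) = 0.21; P(defective|M3) = 0.05; P(defective|M4) = 0.111; P(defective|M5) = 0.311.
Prior × likelihood for each source: 0.06·0.176=0.01056, 0.17·0.21=0.03570, 0.33·0.05=0.01650, 0.17·0.111=0.01887, 0.27·0.311=0.08397. Summing gives P(defective) = 0.16560.
P(Machine 2 | defective) = 0.03570 / 0.16560 = 0.2156.

Posterior probability ≈ 0.2156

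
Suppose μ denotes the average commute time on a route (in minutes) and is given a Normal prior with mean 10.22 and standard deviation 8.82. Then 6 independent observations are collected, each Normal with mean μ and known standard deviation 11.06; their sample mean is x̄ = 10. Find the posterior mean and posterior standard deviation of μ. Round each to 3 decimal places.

Posterior mean ≈ 10.046; posterior SD ≈ 4.019

Prior precision 1/τ₀² = 1/8.82² = 0.0128547; data precision n/σ² = 6/11.06² = 0.0490502.
Posterior precision = 0.0128547 + 0.0490502 = 0.0619050, giving posterior SD = 1/√0.0619050 = 4.019.
Posterior mean = (0.0128547·10.22 + 0.0490502·10) / 0.0619050 = 10.046.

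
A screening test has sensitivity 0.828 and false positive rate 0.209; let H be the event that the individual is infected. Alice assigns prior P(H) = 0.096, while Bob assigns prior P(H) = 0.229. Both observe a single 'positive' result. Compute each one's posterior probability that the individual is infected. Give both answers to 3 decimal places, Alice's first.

Alice: 0.296; Bob: 0.541

P('+'|H) = 0.828, P('+'|¬H) = 0.209.
Alice: numerator 0.828·0.096 = 0.079488; evidence = 0.079488+0.209·0.904 = 0.26842; posterior = 0.296.
Bob: numerator 0.828·0.229 = 0.18961; evidence = 0.18961+0.209·0.771 = 0.35075; posterior = 0.541.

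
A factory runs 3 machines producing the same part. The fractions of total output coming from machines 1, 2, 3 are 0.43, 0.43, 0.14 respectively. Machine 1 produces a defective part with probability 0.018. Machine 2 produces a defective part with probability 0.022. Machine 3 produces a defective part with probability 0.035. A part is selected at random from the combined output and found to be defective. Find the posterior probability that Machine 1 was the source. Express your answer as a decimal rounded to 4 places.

Posterior probability ≈ 0.3502

P(defective|M1) = 0.018; P(defective|M2) = 0.022; P(defective|M3) = 0.035.
Prior × likelihood for each source: 0.43·0.018=0.007740, 0.43·0.022=0.009460, 0.14·0.035=0.004900. Summing gives P(defective) = 0.022100.
P(Machine 1 | defective) = 0.007740 / 0.022100 = 0.3502.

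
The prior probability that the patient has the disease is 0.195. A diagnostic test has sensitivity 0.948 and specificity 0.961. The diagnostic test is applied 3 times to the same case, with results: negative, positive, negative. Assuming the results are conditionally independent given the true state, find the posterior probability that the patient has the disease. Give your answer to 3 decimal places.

Posterior P(H) ≈ 0.017

With H the event that the patient has the disease, the joint likelihood of the observed sequence is P(data|H) = 0.052·0.948·0.052 = 0.0025634 and P(data|¬H) = 0.961·0.039·0.961 = 0.036017.
Bayes: P(H|data) = 0.195·0.0025634 / (0.195·0.0025634 + 0.805·0.036017) = 0.00049986/0.029494 = 0.0169.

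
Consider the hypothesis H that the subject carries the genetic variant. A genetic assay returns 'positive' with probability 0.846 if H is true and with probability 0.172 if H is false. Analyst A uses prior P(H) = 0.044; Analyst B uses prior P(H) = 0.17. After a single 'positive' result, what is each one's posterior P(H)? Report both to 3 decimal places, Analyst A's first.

The likelihood ratio for a 'positive' result is 0.846/0.172 = 4.9186.
Analyst A: prior odds 0.044/0.956 = 0.046025; posterior odds 0.22638; posterior probability 0.185.
Analyst B: prior odds 0.17/0.83 = 0.20482; posterior odds 1.0074; posterior probability 0.502.

Analyst A: 0.185; Analyst B: 0.502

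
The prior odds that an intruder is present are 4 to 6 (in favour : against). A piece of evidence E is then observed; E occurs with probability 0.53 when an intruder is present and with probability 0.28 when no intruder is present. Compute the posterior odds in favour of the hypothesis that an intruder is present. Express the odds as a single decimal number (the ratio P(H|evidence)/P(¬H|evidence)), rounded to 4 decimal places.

Prior odds = 4/6 = 0.66667.
Likelihood ratio for E = 0.53/0.28 = 1.8929.
Posterior odds = prior odds × LR = 1.2619.

Posterior odds ≈ 1.2619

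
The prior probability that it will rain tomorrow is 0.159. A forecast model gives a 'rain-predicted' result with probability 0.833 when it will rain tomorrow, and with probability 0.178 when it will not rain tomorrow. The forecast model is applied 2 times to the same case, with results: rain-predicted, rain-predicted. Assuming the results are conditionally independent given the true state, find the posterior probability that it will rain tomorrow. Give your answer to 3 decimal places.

Posterior P(H) ≈ 0.805

With H the event that it will rain tomorrow, the joint likelihood of the observed sequence is P(data|H) = 0.833·0.833 = 0.69389 and P(data|¬H) = 0.178·0.178 = 0.031684.
Bayes: P(H|data) = 0.159·0.69389 / (0.159·0.69389 + 0.841·0.031684) = 0.11033/0.13697 = 0.8055.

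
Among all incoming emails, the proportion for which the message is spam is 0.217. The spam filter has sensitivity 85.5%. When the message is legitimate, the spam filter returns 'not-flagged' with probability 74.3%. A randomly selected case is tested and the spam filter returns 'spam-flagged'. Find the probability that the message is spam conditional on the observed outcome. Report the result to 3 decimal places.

P(H | E) ≈ 0.480

Write H for 'the message is spam'. Prior odds H:¬H = 0.217/0.783 = 0.27714. For the 'spam-flagged' outcome, the likelihood ratio is 0.855/0.257 = 3.3268.
Posterior odds = 0.27714 × 3.3268 = 0.92200, so P(H|E) = 0.92200/(1+0.92200) = 0.480.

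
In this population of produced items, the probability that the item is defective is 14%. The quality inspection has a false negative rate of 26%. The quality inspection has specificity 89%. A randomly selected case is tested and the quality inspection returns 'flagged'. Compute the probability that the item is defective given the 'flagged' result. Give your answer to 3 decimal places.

P(H | E) ≈ 0.523

Write H for 'the item is defective'. Prior odds H:¬H = 0.14/0.86 = 0.16279. For the 'flagged' outcome, the likelihood ratio is 0.74/0.11 = 6.7273.
Posterior odds = 0.16279 × 6.7273 = 1.0951, so P(H|E) = 1.0951/(1+1.0951) = 0.523.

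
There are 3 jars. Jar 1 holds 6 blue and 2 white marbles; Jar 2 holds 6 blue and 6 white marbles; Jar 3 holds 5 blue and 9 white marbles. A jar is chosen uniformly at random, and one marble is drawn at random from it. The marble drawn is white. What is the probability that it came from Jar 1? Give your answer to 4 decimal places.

Tabulate prior·likelihood by source: [1] prior 0.333333, lik 0.25, product 0.08333; [2] prior 0.333333, lik 0.5, product 0.1667; [3] prior 0.333333, lik 0.6429, product 0.2143.
Normalizing constant = 0.46429; the posterior for Jar 1 is its product over the sum, 0.08333/0.46429 = 0.1795.

Posterior probability ≈ 0.1795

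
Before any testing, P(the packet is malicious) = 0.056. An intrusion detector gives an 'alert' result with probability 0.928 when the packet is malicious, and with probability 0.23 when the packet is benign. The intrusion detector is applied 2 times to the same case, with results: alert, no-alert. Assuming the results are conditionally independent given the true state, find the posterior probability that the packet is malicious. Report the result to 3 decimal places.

Posterior P(H) ≈ 0.022

Let H be the event that the packet is malicious; start with P(H) = 0.056. P('alert'|H) = 0.928, P('alert'|¬H) = 0.23.
Update on result 1 ('alert'): P(H) ← 0.928·0.0560 / (0.928·0.0560 + 0.23·0.9440) = 0.051968/0.26909 = 0.1931.
Update on result 2 ('no-alert'): P(H) ← 0.072·0.1931 / (0.072·0.1931 + 0.77·0.8069) = 0.013905/0.63520 = 0.0219.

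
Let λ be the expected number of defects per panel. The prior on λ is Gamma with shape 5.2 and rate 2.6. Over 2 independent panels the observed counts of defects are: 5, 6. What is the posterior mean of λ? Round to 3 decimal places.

Total count ∑xᵢ = 11 over n = 2 panels.
Gamma is conjugate to the Poisson likelihood: posterior is Gamma(shape = 5.2+11 = 16.2, rate = 2.6+2 = 4.6).
E[λ | data] = 16.2/4.6 = 3.522.

Posterior mean ≈ 3.522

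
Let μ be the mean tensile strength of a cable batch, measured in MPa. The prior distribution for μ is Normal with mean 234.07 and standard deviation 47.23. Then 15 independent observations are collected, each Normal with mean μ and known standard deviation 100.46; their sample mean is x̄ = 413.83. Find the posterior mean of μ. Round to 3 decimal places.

Posterior mean ≈ 372.175

Prior precision 1/τ₀² = 1/47.23² = 0.00044830; data precision n/σ² = 15/100.46² = 0.00148629.
Posterior precision = 0.00044830 + 0.00148629 = 0.00193459.
Posterior mean = (0.00044830·234.07 + 0.00148629·413.83) / 0.00193459 = 372.175.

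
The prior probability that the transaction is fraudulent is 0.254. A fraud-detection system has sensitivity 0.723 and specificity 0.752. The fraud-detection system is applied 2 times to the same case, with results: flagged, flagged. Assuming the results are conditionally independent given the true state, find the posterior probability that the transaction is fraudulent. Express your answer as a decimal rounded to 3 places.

Posterior P(H) ≈ 0.743

Let H be the event that the transaction is fraudulent; start with P(H) = 0.254. P('flagged'|H) = 0.723, P('flagged'|¬H) = 0.248.
Update on result 1 ('flagged'): P(H) ← 0.723·0.2540 / (0.723·0.2540 + 0.248·0.7460) = 0.18364/0.36865 = 0.4981.
Update on result 2 ('flagged'): P(H) ← 0.723·0.4981 / (0.723·0.4981 + 0.248·0.5019) = 0.36016/0.48462 = 0.7432.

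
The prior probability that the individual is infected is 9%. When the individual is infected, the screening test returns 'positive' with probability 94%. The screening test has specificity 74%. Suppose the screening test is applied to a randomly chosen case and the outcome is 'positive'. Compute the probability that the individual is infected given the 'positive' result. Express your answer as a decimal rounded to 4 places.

Let H be the event that the individual is infected. P(H) = 0.09, so P(¬H) = 0.91. With E the 'positive' result, P(E|H) = 0.94 and P(E|¬H) = 0.26.
P(E) = 0.94·0.09 + 0.26·0.91 = 0.084600 + 0.23660 = 0.32120.
By Bayes' theorem, P(H|E) = 0.084600 / 0.32120 = 0.2634.

P(H | E) ≈ 0.2634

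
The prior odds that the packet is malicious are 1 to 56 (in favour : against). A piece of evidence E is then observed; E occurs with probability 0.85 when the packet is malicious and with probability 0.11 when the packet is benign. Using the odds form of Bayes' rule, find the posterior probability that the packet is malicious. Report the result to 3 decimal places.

Posterior probability ≈ 0.121

Prior odds = 1/56 = 0.017857.
Likelihood ratio for E = 0.85/0.11 = 7.7273.
Posterior odds = prior odds × LR = 0.13799.
Posterior probability = odds/(1+odds) = 0.13799/1.1380 = 0.121.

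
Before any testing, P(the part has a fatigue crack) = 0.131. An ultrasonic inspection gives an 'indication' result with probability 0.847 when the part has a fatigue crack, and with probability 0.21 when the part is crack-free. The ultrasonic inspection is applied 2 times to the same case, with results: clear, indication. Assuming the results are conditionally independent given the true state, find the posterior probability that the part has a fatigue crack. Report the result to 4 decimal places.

Posterior P(H) ≈ 0.1053

With H the event that the part has a fatigue crack, the joint likelihood of the observed sequence is P(data|H) = 0.153·0.847 = 0.12959 and P(data|¬H) = 0.79·0.21 = 0.16590.
Bayes: P(H|data) = 0.131·0.12959 / (0.131·0.12959 + 0.869·0.16590) = 0.016976/0.16114 = 0.1053.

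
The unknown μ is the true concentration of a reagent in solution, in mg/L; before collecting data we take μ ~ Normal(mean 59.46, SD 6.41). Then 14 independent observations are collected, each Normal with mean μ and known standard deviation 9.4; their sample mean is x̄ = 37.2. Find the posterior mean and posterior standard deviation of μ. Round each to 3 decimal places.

With known σ, the Normal prior is conjugate. Weight on the data is w = (n/σ²)/(n/σ² + 1/τ₀²) = 0.158443/(0.158443+0.0243379) = 0.86685.
Posterior mean = w·x̄ + (1−w)·μ₀ = 0.86685·37.2 + 0.13315·59.46 = 40.164. Posterior variance = 1/(0.158443+0.0243379) = 5.47104, so SD = 2.339.

Posterior mean ≈ 40.164; posterior SD ≈ 2.339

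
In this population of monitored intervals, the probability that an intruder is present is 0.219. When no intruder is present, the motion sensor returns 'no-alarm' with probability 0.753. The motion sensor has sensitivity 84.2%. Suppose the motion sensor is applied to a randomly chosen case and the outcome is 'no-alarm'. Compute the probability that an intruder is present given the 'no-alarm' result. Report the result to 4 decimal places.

Let H be the event that an intruder is present. P(H) = 0.219, so P(¬H) = 0.781. With E the 'no-alarm' result, P(E|H) = 0.158 and P(E|¬H) = 0.753.
P(E) = 0.158·0.219 + 0.753·0.781 = 0.034602 + 0.58809 = 0.62269.
By Bayes' theorem, P(H|E) = 0.034602 / 0.62269 = 0.0556.

P(H | E) ≈ 0.0556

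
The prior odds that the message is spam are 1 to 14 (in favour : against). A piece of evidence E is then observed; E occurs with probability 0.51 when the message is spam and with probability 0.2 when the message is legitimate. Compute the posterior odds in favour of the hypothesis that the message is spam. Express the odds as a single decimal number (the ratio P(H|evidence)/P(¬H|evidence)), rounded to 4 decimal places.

Prior odds = 1/14 = 0.071429. In log-odds, ln(0.071429) = -2.6391.
Add log likelihood ratio: ln(2.5500) = 0.93609.
Posterior log-odds = -1.7030, so posterior odds = exp(-1.7030) = 0.18214.

Posterior odds ≈ 0.1821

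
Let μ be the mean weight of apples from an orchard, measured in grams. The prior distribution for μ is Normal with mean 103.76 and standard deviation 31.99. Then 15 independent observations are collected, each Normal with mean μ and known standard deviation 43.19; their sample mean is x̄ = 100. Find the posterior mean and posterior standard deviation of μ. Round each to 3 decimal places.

Posterior mean ≈ 100.407; posterior SD ≈ 10.530

With known σ, the Normal prior is conjugate. Weight on the data is w = (n/σ²)/(n/σ² + 1/τ₀²) = 0.00804127/(0.00804127+0.00097717) = 0.89165.
Posterior mean = w·x̄ + (1−w)·μ₀ = 0.89165·100 + 0.10835·103.76 = 100.407. Posterior variance = 1/(0.00804127+0.00097717) = 110.884, so SD = 10.530.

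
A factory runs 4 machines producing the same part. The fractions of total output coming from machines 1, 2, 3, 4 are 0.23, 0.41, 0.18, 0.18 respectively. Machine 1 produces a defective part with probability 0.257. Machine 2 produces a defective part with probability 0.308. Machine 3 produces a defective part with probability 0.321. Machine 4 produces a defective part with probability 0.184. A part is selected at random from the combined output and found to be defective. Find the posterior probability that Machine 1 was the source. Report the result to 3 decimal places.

Posterior probability ≈ 0.214

Tabulate prior·likelihood by source: [1] prior 0.23, lik 0.257, product 0.05911; [2] prior 0.41, lik 0.308, product 0.1263; [3] prior 0.18, lik 0.321, product 0.05778; [4] prior 0.18, lik 0.184, product 0.03312.
Normalizing constant = 0.27629; the posterior for Machine 1 is its product over the sum, 0.05911/0.27629 = 0.214.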